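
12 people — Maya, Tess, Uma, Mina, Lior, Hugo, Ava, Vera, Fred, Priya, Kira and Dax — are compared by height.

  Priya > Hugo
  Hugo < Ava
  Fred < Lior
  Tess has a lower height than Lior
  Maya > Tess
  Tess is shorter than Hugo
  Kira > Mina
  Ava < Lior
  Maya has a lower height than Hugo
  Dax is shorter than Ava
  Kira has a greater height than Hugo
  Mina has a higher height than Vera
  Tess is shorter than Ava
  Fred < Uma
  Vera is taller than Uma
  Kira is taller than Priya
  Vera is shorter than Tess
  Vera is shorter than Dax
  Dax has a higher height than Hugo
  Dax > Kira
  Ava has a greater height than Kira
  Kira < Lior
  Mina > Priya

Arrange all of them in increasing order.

Fred < Uma < Vera < Tess < Maya < Hugo < Priya < Mina < Kira < Dax < Ava < Lior

The consecutive links are each given: Fred < Uma; Uma < Vera; Vera < Tess; Tess < Maya; Maya < Hugo; Hugo < Priya; Priya < Mina; Mina < Kira; Kira < Dax; Dax < Ava; Ava < Lior.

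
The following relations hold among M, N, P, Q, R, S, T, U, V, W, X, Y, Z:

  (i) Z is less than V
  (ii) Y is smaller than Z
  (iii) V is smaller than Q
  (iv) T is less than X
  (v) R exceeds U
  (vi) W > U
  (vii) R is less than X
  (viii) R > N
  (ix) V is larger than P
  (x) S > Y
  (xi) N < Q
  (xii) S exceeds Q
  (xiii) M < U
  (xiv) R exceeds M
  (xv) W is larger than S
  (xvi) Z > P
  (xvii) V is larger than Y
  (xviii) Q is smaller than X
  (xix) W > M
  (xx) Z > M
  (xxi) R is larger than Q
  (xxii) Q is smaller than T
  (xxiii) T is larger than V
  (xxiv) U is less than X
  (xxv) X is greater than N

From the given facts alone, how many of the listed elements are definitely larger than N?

Directly above N: Q, R, X.
One step further: S, T (5 so far).
One step further: W (6 so far).
Nothing else is reachable above N; 6 in all.

6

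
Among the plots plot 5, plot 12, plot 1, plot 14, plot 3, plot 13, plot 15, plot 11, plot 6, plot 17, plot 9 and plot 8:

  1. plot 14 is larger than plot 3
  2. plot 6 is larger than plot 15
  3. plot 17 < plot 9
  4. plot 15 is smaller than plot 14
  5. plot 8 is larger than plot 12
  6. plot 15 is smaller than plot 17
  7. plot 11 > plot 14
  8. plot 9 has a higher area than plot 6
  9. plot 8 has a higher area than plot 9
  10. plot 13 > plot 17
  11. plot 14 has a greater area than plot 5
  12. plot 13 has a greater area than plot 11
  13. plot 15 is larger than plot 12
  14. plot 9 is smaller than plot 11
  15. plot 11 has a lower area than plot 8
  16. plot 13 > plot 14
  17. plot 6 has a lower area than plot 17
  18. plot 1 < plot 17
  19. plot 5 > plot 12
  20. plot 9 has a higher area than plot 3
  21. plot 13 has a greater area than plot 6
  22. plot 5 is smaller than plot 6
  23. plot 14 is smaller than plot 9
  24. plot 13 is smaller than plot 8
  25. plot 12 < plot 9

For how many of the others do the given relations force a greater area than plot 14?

4

From plot 14 the given relations immediately reach plot 9, plot 11, plot 13.
From those, plot 8 — 4 in total.
Nothing else is reachable above plot 14; 4 in all.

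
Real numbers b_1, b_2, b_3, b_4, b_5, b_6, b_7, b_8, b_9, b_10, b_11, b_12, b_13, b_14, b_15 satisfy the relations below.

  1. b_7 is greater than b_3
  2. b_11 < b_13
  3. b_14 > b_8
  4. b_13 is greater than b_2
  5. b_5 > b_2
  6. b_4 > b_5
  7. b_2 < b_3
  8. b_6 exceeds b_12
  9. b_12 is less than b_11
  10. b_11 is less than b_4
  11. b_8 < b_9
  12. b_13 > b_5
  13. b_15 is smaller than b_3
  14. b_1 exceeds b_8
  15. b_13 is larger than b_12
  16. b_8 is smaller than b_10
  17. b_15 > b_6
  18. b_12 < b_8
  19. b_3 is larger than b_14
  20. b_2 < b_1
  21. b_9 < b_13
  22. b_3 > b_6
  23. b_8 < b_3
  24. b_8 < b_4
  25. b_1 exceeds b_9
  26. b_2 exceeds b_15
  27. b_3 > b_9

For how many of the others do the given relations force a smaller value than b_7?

Directly below b_7: b_3.
One step further: b_6, b_8, b_9, b_15, b_14, b_2 (7 so far).
One step further: b_12 (8 so far).
Nothing else is reachable below b_7; 8 in all.

8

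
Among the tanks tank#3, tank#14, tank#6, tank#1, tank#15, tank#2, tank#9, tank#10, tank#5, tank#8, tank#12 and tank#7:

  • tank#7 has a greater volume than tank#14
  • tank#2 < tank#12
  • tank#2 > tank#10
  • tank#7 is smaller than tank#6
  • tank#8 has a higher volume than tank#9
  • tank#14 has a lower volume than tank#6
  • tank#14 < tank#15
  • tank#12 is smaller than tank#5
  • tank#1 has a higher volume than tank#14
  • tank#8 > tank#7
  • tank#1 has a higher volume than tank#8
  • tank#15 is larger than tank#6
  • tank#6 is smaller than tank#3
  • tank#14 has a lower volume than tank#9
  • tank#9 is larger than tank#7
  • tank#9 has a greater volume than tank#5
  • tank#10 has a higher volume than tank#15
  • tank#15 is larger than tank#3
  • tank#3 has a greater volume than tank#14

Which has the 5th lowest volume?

tank#15

Chaining the given pairs: tank#14 < tank#7 < tank#6 < tank#3 < tank#15 < tank#10 < tank#2 < tank#12 < tank#5 < tank#9 < tank#8 < tank#1.
Counting 5 from the smallest end gives tank#15.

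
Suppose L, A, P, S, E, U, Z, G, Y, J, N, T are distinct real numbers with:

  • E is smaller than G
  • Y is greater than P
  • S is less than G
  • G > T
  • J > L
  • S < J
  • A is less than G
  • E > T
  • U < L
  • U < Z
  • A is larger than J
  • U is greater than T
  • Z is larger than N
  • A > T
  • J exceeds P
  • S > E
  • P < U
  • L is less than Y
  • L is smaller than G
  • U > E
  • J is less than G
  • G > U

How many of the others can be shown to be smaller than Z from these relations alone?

5

From Z the given relations immediately reach N, U.
From those, T, P, E — 5 in total.
No other element is forced below Z by the given relations, so the count is 5.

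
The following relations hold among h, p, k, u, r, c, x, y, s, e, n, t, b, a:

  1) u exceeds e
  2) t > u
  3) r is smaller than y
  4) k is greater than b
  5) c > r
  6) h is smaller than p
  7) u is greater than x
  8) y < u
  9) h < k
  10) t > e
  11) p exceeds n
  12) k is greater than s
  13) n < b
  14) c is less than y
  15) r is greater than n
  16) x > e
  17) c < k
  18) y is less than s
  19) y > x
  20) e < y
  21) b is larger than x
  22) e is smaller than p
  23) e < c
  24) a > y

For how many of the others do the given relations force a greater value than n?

10

The elements the relations force above n are r, c, y, u, s, a, p, t, b, k — no chain reaches any other.
That is 10.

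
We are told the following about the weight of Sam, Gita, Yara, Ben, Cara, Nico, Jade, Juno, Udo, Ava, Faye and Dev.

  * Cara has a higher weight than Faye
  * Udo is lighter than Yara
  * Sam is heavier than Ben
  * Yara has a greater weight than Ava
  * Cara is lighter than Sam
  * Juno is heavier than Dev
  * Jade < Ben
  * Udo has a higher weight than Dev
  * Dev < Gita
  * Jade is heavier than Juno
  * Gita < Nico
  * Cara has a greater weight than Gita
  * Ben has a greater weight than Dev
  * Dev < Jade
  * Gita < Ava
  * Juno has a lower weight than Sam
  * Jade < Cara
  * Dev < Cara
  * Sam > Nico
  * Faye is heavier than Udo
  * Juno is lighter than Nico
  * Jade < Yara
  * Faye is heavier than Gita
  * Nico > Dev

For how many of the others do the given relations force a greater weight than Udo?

From Udo the given relations immediately reach Yara, Faye.
From those, Cara — 3 in total.
From those, Sam — 4 in total.
No other element is forced above Udo by the given relations, so the count is 4.

4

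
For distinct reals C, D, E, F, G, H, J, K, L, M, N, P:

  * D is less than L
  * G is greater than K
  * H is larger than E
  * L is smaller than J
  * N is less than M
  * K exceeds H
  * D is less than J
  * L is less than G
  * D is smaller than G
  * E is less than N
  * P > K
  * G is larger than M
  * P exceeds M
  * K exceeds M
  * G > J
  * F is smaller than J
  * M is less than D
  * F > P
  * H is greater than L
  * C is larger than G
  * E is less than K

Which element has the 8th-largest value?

L

The consecutive relations fix a unique order: E < N < M < D < L < H < K < P < F < J < G < C.
Counting 8 from the largest end gives L.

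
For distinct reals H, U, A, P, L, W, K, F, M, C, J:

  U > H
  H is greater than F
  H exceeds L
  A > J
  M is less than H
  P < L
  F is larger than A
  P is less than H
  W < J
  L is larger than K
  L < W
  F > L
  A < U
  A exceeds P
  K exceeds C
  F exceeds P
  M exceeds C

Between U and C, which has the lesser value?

Link the given pairs in sequence: C < K; K < L; L < W; W < J; J < A; A < F; F < H; H < U.
Chaining these gives C < K < L < W < J < A < F < H < U.
So C < U; C is the smaller of the two.

C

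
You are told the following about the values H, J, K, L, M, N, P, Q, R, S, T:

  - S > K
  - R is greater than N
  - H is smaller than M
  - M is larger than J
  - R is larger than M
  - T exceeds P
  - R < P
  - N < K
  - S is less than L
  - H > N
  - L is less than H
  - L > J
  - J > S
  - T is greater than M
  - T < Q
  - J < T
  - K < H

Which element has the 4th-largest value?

R

Piecing the relations together gives one ordering: N < K < S < J < L < H < M < R < P < T < Q.
The 4th largest is R.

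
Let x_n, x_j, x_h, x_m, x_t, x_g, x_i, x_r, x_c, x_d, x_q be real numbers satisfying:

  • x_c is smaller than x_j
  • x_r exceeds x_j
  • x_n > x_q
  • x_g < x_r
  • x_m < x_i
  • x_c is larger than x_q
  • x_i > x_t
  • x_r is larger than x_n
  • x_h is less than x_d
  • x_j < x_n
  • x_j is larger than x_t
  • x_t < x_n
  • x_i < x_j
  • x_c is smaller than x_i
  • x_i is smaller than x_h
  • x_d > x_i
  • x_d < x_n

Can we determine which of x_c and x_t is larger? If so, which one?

Following every chain through x_t: above x_t we get x_i, x_h, x_j, x_d, x_n, x_r.
x_c is not reached, and no chain runs the other way from x_c to x_t.
So the given relations leave the order of x_t and x_c undetermined.

undetermined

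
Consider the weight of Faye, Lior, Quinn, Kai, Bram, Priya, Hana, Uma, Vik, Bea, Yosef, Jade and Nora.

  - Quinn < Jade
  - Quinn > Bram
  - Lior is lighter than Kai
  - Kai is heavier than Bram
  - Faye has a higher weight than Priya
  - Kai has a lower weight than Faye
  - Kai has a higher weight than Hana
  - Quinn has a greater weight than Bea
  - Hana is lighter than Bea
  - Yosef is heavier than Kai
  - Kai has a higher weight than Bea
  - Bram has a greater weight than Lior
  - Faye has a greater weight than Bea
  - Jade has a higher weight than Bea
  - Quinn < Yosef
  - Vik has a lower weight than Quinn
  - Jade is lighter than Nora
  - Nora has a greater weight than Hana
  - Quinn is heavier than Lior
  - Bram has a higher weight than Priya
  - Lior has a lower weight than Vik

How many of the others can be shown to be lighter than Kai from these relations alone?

Directly below Kai: Hana, Bea, Lior, Bram.
One step further: Priya (5 so far).
No other element is forced below Kai by the given relations, so the count is 5.

5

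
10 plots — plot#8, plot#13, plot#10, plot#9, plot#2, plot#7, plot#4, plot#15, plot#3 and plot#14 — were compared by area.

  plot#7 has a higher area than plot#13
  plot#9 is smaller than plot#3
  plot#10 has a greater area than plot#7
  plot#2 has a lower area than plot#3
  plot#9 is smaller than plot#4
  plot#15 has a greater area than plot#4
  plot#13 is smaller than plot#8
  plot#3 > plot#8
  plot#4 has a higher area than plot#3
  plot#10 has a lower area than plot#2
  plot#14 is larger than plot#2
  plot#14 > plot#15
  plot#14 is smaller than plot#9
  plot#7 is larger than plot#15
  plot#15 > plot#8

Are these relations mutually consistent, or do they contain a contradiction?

inconsistent

Chaining the given relations yields plot#15 < plot#7 < plot#10 < plot#2 < plot#14 < plot#9 < plot#3 < plot#4, so plot#15 < plot#4. But one relation states plot#4 < plot#15. These cannot both hold.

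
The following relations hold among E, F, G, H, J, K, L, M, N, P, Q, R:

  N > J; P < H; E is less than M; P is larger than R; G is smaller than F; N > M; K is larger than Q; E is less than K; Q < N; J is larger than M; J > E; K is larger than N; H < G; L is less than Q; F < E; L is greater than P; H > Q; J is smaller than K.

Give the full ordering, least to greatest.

R < P < L < Q < H < G < F < E < M < J < N < K

Each adjacent pair is fixed by a given relation: R < P; P < L; L < Q; Q < H; H < G; G < F; F < E; E < M; M < J; J < N; N < K. Chaining them end to end gives the full order.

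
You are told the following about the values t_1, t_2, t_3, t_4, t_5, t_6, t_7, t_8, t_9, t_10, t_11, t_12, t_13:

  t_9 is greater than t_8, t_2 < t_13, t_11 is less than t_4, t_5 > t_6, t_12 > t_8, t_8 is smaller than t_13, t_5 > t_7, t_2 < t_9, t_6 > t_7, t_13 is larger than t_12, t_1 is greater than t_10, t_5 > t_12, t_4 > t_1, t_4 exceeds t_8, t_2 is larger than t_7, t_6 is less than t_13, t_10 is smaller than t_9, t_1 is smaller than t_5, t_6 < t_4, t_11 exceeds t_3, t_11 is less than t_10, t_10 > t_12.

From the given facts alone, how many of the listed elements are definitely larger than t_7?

The elements the relations force above t_7 are t_6, t_2, t_13, t_9, t_4, t_5 — no chain reaches any other.
That is 6.

6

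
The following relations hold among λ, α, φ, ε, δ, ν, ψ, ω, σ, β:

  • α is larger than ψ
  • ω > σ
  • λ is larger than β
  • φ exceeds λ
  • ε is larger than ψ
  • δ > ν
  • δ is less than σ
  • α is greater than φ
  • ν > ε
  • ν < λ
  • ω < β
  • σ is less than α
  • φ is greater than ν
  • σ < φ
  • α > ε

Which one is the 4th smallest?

Piecing the relations together gives one ordering: ψ < ε < ν < δ < σ < ω < β < λ < φ < α.
Counting 4 from the smallest end gives δ.

δ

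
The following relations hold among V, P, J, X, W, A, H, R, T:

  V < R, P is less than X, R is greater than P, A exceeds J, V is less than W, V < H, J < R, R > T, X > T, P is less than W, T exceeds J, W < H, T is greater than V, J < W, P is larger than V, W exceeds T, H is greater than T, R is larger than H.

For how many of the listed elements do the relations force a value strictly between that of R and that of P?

2

Chaining upward from P reaches: X, W, H.
Chaining downward from R reaches: V, J, T, W, H.
Strictly between P and R are those in both lists: W, H — 2 elements.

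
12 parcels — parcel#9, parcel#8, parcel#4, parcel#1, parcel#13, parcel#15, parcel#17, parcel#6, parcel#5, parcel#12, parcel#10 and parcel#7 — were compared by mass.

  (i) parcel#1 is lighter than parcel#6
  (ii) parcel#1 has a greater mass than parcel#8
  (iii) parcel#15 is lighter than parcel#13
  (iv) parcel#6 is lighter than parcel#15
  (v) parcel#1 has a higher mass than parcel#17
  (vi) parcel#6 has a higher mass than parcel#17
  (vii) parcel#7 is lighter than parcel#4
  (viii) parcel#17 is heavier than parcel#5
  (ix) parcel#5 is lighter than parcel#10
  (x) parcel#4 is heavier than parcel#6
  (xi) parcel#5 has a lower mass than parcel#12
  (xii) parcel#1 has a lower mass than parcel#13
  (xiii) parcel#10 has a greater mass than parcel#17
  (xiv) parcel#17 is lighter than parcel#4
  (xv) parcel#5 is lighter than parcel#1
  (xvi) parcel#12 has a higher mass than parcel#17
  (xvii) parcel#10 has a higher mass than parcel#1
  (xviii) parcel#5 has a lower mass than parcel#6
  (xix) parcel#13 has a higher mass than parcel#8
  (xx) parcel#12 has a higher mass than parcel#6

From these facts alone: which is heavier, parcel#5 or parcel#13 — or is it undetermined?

parcel#5 < parcel#17 < parcel#1 < parcel#6 < parcel#15 < parcel#13, by transitivity through parcel#17, parcel#1, parcel#6, parcel#15.
So parcel#13 is heavier.

parcel#13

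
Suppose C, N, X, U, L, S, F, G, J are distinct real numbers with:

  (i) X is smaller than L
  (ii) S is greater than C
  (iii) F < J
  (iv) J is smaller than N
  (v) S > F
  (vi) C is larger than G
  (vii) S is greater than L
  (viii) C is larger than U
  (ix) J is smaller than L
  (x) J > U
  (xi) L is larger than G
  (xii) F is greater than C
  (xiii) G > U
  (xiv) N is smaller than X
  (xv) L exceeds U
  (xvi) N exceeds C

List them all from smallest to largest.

The consecutive links are each given: U < G; G < C; C < F; F < J; J < N; N < X; X < L; L < S.

U < G < C < F < J < N < X < L < S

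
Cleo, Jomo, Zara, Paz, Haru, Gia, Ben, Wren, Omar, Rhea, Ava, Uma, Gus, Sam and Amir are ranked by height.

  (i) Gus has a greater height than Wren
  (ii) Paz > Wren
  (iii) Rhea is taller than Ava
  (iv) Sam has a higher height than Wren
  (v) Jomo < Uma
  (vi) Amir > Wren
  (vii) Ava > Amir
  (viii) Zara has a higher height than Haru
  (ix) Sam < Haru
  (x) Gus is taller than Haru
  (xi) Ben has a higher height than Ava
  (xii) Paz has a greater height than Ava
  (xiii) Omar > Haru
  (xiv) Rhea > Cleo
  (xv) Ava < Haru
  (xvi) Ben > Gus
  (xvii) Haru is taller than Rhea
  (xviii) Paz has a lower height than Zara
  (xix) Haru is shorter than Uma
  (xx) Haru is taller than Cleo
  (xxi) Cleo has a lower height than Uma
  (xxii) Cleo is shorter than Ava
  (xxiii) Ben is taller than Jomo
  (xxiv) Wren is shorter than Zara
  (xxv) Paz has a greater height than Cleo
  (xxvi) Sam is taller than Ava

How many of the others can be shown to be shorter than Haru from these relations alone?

Directly below Haru: Cleo, Ava, Rhea, Sam.
One step further: Wren, Amir (6 so far).
Nothing else is reachable below Haru; 6 in all.

6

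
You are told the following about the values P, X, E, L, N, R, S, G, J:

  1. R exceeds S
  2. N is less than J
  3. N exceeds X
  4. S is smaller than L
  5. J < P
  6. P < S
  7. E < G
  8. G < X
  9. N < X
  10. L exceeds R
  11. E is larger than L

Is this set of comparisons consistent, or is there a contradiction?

inconsistent

We have X < N stated directly, yet also N < J < P < S < R < L < E < G < X by chaining the others — so N < X. Contradiction.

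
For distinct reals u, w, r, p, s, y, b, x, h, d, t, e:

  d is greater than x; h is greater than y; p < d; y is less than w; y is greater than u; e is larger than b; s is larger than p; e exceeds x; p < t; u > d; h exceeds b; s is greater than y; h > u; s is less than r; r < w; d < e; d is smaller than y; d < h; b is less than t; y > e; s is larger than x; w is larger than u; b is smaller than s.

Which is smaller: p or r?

p

p < d and d < e give p < e.
With e < y: p < d < e < y.
With y < s: p < d < e < y < s.
With s < r: p < d < e < y < s < r.
So p < r; p is the smaller of the two.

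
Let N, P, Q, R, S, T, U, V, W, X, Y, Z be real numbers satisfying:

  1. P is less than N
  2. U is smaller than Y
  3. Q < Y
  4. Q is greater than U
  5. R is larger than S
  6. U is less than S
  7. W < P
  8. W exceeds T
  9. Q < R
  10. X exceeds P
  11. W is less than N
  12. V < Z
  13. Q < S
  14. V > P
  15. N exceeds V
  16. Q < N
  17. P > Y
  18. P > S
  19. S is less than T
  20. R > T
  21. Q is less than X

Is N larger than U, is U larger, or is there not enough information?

N

U < Y and Y < P give U < P.
Then P < V extends the chain to V.
Then V < N extends the chain to N.
So N is larger.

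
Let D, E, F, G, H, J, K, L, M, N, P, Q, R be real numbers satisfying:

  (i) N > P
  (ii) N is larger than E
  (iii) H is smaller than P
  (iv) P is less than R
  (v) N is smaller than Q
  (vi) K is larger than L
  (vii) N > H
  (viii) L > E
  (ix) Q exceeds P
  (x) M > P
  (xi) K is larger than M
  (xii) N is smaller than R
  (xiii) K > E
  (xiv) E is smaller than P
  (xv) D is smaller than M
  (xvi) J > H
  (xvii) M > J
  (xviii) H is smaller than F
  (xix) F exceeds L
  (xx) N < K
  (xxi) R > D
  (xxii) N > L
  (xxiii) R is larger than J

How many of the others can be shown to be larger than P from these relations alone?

5

Directly above P: N, M, R, Q.
One step further: K (5 so far).
Nothing else is reachable above P; 5 in all.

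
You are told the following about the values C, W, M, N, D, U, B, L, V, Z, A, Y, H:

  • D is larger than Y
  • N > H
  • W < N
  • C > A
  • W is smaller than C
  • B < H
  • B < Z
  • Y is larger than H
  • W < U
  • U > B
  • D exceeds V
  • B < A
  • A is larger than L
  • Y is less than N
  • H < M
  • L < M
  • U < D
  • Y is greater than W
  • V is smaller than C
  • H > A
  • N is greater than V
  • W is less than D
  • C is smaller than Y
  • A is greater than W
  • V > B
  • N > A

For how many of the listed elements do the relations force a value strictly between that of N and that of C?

Chaining upward from C reaches: Y, D.
Chaining downward from N reaches: L, W, B, A, V, H, Y.
Strictly between C and N are those in both lists: Y — 1 element.

1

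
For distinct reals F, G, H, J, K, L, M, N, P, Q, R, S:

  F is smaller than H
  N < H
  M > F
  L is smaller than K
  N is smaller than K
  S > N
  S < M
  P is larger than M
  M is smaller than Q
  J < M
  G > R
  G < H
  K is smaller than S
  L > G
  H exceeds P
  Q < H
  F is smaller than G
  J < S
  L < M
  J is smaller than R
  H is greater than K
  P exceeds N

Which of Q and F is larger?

The relevant relations are F < G; G < L; L < K; K < S; S < M; M < Q.
Together: F < G < L < K < S < M < Q.
So F < Q; Q is the larger of the two.

Q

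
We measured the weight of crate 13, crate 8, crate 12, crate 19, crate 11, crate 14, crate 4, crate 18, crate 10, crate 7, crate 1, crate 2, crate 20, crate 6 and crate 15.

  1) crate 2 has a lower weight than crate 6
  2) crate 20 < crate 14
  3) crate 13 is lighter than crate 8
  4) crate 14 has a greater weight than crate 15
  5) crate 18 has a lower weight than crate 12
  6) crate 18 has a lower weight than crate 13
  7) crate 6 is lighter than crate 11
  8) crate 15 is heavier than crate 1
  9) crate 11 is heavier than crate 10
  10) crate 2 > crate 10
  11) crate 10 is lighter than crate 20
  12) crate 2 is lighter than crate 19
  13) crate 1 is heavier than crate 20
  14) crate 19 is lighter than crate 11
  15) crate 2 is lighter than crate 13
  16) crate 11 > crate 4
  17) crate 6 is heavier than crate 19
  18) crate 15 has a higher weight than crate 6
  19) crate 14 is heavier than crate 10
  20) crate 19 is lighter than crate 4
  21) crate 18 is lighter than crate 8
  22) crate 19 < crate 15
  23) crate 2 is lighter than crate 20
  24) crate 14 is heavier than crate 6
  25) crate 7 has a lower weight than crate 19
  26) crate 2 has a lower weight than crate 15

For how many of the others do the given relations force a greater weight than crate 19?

5

The elements the relations force above crate 19 are crate 6, crate 4, crate 11, crate 15, crate 14 — no chain reaches any other.
That is 5.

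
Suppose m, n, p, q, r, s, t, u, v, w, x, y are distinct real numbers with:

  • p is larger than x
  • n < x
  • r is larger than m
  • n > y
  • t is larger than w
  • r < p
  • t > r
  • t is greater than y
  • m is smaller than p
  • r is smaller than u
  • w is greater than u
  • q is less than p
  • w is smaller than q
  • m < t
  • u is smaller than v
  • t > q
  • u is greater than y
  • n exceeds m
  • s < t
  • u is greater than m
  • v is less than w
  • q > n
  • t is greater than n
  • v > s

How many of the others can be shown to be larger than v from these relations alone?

From v the given relations immediately reach w.
From those, q, t — 3 in total.
From those, p — 4 in total.
No other element is forced above v by the given relations, so the count is 4.

4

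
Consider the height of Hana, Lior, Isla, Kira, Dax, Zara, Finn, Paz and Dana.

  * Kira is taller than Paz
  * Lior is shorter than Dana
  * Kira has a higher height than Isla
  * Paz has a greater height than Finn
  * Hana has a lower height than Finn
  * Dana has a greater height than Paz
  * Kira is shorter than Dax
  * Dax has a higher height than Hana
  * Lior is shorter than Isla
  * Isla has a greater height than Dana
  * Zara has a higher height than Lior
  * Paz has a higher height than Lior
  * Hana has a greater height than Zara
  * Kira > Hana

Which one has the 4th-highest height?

Chaining the given pairs: Lior < Zara < Hana < Finn < Paz < Dana < Isla < Kira < Dax.
Counting 4 from the largest end gives Dana.

Dana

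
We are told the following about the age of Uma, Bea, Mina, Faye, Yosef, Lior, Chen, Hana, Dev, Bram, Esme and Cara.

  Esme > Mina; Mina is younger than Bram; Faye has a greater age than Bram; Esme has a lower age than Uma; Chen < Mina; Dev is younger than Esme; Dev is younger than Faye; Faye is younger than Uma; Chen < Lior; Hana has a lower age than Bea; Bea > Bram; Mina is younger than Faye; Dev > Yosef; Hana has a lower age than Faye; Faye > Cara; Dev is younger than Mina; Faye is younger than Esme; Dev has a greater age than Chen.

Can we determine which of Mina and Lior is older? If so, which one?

undetermined

Following every chain through Lior: below Lior we get Chen.
Mina is not reached, and no chain runs the other way from Mina to Lior.
So the given relations leave the order of Lior and Mina undetermined.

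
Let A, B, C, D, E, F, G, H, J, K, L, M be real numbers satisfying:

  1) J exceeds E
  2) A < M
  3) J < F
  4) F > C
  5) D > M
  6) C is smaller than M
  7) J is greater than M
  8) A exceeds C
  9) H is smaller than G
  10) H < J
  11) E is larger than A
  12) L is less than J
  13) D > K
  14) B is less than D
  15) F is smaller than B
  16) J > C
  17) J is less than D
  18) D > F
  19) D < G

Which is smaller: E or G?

E < J < F < B < D < G, by transitivity through J, F, B, D.
So E < G; E is the smaller of the two.

E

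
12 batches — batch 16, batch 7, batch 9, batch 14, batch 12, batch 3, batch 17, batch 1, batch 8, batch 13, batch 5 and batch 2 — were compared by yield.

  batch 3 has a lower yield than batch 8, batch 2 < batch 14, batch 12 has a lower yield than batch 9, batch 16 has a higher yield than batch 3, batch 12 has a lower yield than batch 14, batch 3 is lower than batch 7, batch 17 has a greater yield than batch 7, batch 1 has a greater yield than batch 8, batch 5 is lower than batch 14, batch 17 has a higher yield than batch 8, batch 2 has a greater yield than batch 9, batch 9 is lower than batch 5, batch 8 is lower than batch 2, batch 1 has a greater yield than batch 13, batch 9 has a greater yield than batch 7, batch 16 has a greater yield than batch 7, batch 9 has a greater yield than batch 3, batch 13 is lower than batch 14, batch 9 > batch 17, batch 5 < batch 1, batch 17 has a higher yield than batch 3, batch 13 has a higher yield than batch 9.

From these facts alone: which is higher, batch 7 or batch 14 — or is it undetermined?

batch 7 < batch 17 and batch 17 < batch 9 give batch 7 < batch 9.
Then batch 9 < batch 5 extends the chain to batch 5.
With batch 5 < batch 14: batch 7 < batch 17 < batch 9 < batch 5 < batch 14.
So batch 14 is higher.

batch 14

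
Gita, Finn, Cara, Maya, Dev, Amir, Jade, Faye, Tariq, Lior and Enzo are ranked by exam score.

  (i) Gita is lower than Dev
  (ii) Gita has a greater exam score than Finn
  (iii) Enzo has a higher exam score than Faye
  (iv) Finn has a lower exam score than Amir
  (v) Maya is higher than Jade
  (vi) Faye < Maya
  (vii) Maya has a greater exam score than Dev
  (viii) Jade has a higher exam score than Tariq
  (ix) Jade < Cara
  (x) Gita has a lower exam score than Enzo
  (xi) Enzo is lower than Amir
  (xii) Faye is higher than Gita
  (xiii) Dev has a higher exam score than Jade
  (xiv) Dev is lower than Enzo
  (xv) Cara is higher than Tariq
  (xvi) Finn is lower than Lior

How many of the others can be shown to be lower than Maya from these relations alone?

6

Directly below Maya: Jade, Dev, Faye.
One step further: Tariq, Gita (5 so far).
One step further: Finn (6 so far).
Nothing else is reachable below Maya; 6 in all.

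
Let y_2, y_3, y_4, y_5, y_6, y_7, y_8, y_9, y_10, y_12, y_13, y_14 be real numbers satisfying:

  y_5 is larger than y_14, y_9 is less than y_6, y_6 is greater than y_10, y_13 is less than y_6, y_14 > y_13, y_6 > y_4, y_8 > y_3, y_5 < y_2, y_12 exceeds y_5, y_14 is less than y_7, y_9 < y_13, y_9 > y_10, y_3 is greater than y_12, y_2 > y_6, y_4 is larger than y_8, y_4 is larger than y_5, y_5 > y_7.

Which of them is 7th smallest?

The consecutive relations fix a unique order: y_10 < y_9 < y_13 < y_14 < y_7 < y_5 < y_12 < y_3 < y_8 < y_4 < y_6 < y_2.
Counting 7 from the smallest end gives y_12.

y_12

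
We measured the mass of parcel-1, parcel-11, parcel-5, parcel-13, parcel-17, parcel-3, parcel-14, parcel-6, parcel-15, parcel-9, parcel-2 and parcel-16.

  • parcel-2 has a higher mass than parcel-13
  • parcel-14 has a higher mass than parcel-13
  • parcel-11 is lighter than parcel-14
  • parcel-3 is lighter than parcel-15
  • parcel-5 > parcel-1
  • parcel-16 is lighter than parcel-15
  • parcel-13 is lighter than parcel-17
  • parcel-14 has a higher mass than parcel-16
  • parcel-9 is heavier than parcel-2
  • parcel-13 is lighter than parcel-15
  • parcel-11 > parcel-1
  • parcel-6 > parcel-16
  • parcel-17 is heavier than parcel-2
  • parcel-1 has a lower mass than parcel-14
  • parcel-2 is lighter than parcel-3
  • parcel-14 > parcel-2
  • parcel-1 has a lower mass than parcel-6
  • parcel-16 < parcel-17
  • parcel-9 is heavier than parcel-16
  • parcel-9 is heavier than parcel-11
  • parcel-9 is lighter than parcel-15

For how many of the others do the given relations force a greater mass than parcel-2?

Directly above parcel-2: parcel-17, parcel-3, parcel-9, parcel-14.
One step further: parcel-15 (5 so far).
Nothing else is reachable above parcel-2; 5 in all.

5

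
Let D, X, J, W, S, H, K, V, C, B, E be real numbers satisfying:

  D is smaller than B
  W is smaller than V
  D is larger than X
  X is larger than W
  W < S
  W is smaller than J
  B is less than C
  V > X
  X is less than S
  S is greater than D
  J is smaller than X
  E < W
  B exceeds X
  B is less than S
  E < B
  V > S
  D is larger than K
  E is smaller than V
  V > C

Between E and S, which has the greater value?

S

E < W < J < X < D < B < S, by transitivity through W, J, X, D, B.
So E < S; S is the larger of the two.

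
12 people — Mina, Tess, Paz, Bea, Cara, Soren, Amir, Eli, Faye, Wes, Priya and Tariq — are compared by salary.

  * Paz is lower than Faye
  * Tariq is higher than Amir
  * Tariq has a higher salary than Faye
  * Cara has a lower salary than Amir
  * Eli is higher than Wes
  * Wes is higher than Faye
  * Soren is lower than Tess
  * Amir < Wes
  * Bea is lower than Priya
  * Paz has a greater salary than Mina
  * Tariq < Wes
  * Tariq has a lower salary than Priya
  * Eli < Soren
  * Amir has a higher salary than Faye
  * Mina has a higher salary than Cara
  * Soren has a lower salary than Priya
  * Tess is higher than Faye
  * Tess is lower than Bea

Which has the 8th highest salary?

Piecing the relations together gives one ordering: Cara < Mina < Paz < Faye < Amir < Tariq < Wes < Eli < Soren < Tess < Bea < Priya.
The 8th largest is Amir.

Amir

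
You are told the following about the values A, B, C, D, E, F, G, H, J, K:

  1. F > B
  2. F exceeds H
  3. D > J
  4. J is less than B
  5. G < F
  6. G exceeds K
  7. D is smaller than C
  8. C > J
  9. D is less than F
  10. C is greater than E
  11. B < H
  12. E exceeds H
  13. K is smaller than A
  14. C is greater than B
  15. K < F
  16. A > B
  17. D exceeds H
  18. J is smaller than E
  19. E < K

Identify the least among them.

J

B is not least since J < B; H is not least since B < H; E is not least since J < E; D is not least since H < D; K is not least since E < K; G is not least since K < G; C is not least since E < C; A is not least since B < A; F is not least since D < F.
Only J has nothing below it, so J is the least.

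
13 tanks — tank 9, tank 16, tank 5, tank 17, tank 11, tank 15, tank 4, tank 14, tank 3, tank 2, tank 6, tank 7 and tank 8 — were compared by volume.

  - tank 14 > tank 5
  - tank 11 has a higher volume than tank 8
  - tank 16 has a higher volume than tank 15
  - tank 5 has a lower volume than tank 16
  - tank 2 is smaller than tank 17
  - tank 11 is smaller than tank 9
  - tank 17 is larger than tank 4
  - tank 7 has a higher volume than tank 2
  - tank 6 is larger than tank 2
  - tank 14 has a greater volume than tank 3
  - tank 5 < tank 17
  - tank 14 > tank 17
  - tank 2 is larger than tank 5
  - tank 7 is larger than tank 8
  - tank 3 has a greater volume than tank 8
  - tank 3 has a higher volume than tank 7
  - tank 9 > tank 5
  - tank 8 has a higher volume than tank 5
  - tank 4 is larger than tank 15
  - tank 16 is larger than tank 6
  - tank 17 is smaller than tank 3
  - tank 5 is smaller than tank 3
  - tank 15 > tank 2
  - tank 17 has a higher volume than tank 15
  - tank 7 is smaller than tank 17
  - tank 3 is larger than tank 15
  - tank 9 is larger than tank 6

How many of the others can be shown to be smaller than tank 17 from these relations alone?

6

Directly below tank 17: tank 5, tank 2, tank 15, tank 4, tank 7.
One step further: tank 8 (6 so far).
No other element is forced below tank 17 by the given relations, so the count is 6.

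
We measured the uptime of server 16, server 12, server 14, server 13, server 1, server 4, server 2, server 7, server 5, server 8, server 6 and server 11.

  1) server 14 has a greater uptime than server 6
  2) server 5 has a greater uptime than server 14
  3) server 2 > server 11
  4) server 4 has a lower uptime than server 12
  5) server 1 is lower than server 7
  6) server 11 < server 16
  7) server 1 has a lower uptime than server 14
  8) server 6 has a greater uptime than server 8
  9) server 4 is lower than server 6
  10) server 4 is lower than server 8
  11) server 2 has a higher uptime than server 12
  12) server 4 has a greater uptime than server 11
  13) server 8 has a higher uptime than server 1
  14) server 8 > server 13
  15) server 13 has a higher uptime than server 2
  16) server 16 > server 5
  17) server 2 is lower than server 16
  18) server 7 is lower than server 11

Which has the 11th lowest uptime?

Piecing the relations together gives one ordering: server 1 < server 7 < server 11 < server 4 < server 12 < server 2 < server 13 < server 8 < server 6 < server 14 < server 5 < server 16.
The 11th smallest is server 5.

server 5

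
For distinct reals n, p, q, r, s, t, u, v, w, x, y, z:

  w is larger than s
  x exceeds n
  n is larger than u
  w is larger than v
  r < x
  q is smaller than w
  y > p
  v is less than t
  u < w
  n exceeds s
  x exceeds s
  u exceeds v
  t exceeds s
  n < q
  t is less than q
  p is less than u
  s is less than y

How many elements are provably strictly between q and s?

2

Chaining upward from s reaches: n, t, x, y, w.
Chaining downward from q reaches: p, v, u, n, t.
Strictly between s and q are those in both lists: n, t — 2 elements.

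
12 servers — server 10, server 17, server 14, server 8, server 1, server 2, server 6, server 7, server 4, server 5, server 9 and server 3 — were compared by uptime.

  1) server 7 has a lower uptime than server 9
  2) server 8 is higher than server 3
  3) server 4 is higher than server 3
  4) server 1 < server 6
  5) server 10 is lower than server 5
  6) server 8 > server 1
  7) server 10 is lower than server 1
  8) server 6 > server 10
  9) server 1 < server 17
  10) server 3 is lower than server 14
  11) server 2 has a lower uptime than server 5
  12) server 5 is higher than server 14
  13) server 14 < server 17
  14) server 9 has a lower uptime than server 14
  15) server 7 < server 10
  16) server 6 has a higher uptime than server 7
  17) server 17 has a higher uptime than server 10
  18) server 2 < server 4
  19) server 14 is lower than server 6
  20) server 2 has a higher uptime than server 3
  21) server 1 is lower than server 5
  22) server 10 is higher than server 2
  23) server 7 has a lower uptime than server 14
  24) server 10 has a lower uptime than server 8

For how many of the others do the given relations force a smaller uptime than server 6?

7

From server 6 the given relations immediately reach server 7, server 10, server 1, server 14.
From those, server 3, server 2, server 9 — 7 in total.
No other element is forced below server 6 by the given relations, so the count is 7.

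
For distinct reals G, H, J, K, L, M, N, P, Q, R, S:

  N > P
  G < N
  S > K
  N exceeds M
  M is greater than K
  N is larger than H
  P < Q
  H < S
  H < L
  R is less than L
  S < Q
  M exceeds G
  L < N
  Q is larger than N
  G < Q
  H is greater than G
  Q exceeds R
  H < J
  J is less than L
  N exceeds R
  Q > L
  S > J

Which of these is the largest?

G is not greatest since G < N; H is not greatest since H < J; R is not greatest since R < N; K is not greatest since K < M; M is not greatest since M < N; P is not greatest since P < Q; J is not greatest since J < L; L is not greatest since L < Q; N is not greatest since N < Q; S is not greatest since S < Q.
Only Q has nothing above it, so Q is the largest.

Q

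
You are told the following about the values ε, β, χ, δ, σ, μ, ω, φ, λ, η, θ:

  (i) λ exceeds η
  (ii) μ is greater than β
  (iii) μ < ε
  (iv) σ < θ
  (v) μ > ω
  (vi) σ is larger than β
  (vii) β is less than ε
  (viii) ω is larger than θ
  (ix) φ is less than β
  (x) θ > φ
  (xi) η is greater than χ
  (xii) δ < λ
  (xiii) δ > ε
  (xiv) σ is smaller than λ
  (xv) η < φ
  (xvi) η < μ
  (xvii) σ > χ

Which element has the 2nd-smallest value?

η

Piecing the relations together gives one ordering: χ < η < φ < β < σ < θ < ω < μ < ε < δ < λ.
Counting 2 from the smallest end gives η.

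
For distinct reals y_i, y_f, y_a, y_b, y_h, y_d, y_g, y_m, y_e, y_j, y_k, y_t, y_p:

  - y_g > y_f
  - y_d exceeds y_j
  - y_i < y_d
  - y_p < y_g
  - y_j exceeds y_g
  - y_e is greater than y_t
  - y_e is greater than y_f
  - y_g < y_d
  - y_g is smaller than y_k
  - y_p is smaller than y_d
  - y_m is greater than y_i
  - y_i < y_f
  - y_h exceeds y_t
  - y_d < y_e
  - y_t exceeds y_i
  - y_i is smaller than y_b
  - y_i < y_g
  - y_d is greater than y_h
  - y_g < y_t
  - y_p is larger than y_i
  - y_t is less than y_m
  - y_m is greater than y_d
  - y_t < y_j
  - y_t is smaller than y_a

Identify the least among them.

y_i

y_f is not least since y_i < y_f; y_p is not least since y_i < y_p; y_g is not least since y_f < y_g; y_t is not least since y_g < y_t; y_k is not least since y_g < y_k; y_h is not least since y_t < y_h; y_j is not least since y_g < y_j; y_b is not least since y_i < y_b; y_d is not least since y_g < y_d; y_a is not least since y_t < y_a; y_m is not least since y_d < y_m; y_e is not least since y_t < y_e.
Only y_i has nothing below it, so y_i is the least.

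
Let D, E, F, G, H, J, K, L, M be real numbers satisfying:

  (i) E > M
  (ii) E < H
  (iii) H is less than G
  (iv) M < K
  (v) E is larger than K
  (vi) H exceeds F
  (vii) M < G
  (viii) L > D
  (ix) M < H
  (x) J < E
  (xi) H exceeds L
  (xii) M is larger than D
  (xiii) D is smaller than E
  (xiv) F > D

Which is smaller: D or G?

D

Link the given pairs in sequence: D < M; M < K; K < E; E < H; H < G.
Chaining these gives D < M < K < E < H < G.
So D < G; D is the smaller of the two.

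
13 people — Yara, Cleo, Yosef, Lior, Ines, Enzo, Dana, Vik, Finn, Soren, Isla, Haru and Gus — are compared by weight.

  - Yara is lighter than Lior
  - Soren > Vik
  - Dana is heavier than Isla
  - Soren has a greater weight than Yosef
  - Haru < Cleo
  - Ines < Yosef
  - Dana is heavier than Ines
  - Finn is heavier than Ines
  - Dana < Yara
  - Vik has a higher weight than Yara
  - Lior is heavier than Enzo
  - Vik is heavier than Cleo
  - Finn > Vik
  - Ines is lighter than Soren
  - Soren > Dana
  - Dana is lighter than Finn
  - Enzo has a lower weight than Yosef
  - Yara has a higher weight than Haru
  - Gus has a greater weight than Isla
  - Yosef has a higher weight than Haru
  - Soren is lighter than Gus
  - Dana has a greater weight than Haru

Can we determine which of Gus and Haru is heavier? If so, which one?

Gus

Haru < Dana and Dana < Yara give Haru < Yara.
Then Yara < Vik extends the chain to Vik.
With Vik < Soren: Haru < Dana < Yara < Vik < Soren.
With Soren < Gus: Haru < Dana < Yara < Vik < Soren < Gus.
So Gus is heavier.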